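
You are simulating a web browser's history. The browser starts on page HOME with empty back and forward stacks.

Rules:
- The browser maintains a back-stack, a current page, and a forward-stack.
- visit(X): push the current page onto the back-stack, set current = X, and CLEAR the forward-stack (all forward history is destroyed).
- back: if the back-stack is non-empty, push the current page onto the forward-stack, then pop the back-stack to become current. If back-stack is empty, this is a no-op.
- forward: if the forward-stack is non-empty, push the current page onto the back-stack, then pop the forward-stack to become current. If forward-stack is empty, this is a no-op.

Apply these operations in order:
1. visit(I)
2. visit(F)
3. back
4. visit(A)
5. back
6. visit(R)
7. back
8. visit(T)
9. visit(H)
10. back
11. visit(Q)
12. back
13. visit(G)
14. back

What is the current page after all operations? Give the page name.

Answer: T

Derivation:
After 1 (visit(I)): cur=I back=1 fwd=0
After 2 (visit(F)): cur=F back=2 fwd=0
After 3 (back): cur=I back=1 fwd=1
After 4 (visit(A)): cur=A back=2 fwd=0
After 5 (back): cur=I back=1 fwd=1
After 6 (visit(R)): cur=R back=2 fwd=0
After 7 (back): cur=I back=1 fwd=1
After 8 (visit(T)): cur=T back=2 fwd=0
After 9 (visit(H)): cur=H back=3 fwd=0
After 10 (back): cur=T back=2 fwd=1
After 11 (visit(Q)): cur=Q back=3 fwd=0
After 12 (back): cur=T back=2 fwd=1
After 13 (visit(G)): cur=G back=3 fwd=0
After 14 (back): cur=T back=2 fwd=1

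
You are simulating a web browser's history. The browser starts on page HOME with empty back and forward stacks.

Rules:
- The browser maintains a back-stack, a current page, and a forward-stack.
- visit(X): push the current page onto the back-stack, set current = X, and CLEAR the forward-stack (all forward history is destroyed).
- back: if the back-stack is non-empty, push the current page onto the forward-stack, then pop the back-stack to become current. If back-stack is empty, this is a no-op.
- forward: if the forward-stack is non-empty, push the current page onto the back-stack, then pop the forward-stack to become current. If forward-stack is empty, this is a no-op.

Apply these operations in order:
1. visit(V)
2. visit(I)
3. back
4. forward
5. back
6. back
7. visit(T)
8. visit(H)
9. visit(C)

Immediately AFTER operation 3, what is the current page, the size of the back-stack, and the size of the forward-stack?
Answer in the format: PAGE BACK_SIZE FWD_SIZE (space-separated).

After 1 (visit(V)): cur=V back=1 fwd=0
After 2 (visit(I)): cur=I back=2 fwd=0
After 3 (back): cur=V back=1 fwd=1

V 1 1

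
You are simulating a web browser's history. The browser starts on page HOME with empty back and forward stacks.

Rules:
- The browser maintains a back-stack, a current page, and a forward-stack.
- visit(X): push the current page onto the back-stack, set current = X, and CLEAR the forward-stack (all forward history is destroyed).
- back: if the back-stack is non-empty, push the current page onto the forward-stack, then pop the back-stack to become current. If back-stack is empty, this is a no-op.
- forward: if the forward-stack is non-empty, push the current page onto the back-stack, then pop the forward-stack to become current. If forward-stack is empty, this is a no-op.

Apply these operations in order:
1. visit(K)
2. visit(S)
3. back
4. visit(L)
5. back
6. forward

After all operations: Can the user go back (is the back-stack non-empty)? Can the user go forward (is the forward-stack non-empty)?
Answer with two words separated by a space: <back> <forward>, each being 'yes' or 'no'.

After 1 (visit(K)): cur=K back=1 fwd=0
After 2 (visit(S)): cur=S back=2 fwd=0
After 3 (back): cur=K back=1 fwd=1
After 4 (visit(L)): cur=L back=2 fwd=0
After 5 (back): cur=K back=1 fwd=1
After 6 (forward): cur=L back=2 fwd=0

Answer: yes no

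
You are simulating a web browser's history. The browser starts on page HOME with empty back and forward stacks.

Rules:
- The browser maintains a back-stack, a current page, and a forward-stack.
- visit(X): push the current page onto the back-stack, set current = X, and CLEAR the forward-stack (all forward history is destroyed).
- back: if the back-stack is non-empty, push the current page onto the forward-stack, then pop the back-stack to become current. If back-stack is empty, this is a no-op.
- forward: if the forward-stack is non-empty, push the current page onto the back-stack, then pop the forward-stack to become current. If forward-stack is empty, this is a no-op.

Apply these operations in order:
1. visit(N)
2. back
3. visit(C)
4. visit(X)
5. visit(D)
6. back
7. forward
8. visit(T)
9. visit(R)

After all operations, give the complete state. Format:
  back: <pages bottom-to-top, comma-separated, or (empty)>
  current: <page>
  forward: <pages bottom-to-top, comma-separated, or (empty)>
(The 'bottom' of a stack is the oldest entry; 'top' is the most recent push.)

After 1 (visit(N)): cur=N back=1 fwd=0
After 2 (back): cur=HOME back=0 fwd=1
After 3 (visit(C)): cur=C back=1 fwd=0
After 4 (visit(X)): cur=X back=2 fwd=0
After 5 (visit(D)): cur=D back=3 fwd=0
After 6 (back): cur=X back=2 fwd=1
After 7 (forward): cur=D back=3 fwd=0
After 8 (visit(T)): cur=T back=4 fwd=0
After 9 (visit(R)): cur=R back=5 fwd=0

Answer: back: HOME,C,X,D,T
current: R
forward: (empty)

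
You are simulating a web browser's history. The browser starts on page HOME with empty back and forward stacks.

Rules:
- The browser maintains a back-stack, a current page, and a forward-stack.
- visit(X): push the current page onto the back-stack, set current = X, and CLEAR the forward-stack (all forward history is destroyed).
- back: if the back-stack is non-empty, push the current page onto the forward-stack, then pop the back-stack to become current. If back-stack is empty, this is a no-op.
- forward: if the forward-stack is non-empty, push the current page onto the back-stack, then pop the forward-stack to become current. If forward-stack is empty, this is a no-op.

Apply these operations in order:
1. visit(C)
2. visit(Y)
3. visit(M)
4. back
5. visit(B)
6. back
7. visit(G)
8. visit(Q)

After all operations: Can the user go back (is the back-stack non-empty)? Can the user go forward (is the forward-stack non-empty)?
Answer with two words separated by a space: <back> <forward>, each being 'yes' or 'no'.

Answer: yes no

Derivation:
After 1 (visit(C)): cur=C back=1 fwd=0
After 2 (visit(Y)): cur=Y back=2 fwd=0
After 3 (visit(M)): cur=M back=3 fwd=0
After 4 (back): cur=Y back=2 fwd=1
After 5 (visit(B)): cur=B back=3 fwd=0
After 6 (back): cur=Y back=2 fwd=1
After 7 (visit(G)): cur=G back=3 fwd=0
After 8 (visit(Q)): cur=Q back=4 fwd=0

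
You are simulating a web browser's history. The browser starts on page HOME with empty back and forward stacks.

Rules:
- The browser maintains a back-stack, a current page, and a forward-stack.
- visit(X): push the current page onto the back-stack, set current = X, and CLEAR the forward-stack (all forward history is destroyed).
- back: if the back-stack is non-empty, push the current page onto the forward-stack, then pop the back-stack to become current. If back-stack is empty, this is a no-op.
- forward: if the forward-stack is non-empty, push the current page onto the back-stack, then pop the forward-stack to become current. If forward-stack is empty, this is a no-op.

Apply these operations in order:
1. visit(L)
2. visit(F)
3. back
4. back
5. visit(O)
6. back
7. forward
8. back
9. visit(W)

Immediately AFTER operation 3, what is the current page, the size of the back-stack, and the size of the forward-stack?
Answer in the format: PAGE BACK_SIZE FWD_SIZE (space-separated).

After 1 (visit(L)): cur=L back=1 fwd=0
After 2 (visit(F)): cur=F back=2 fwd=0
After 3 (back): cur=L back=1 fwd=1

L 1 1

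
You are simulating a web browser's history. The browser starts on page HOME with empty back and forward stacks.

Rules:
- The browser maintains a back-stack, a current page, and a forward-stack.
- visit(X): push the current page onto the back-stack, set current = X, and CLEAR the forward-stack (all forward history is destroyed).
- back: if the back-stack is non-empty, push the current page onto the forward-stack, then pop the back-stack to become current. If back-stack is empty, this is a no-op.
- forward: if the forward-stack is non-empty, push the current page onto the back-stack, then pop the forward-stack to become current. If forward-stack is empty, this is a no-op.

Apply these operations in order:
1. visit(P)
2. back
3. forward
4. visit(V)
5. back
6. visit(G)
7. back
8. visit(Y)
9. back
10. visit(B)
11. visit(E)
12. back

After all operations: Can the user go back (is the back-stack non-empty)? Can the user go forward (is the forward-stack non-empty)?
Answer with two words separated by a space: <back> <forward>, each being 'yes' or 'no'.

After 1 (visit(P)): cur=P back=1 fwd=0
After 2 (back): cur=HOME back=0 fwd=1
After 3 (forward): cur=P back=1 fwd=0
After 4 (visit(V)): cur=V back=2 fwd=0
After 5 (back): cur=P back=1 fwd=1
After 6 (visit(G)): cur=G back=2 fwd=0
After 7 (back): cur=P back=1 fwd=1
After 8 (visit(Y)): cur=Y back=2 fwd=0
After 9 (back): cur=P back=1 fwd=1
After 10 (visit(B)): cur=B back=2 fwd=0
After 11 (visit(E)): cur=E back=3 fwd=0
After 12 (back): cur=B back=2 fwd=1

Answer: yes yes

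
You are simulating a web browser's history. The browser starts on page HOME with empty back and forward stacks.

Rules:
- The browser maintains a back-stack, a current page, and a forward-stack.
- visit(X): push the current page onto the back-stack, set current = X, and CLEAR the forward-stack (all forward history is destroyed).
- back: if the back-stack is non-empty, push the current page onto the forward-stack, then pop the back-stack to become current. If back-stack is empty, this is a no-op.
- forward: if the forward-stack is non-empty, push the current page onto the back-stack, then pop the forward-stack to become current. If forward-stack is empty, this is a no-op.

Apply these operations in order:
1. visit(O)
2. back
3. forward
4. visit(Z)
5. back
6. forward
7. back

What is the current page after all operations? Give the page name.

Answer: O

Derivation:
After 1 (visit(O)): cur=O back=1 fwd=0
After 2 (back): cur=HOME back=0 fwd=1
After 3 (forward): cur=O back=1 fwd=0
After 4 (visit(Z)): cur=Z back=2 fwd=0
After 5 (back): cur=O back=1 fwd=1
After 6 (forward): cur=Z back=2 fwd=0
After 7 (back): cur=O back=1 fwd=1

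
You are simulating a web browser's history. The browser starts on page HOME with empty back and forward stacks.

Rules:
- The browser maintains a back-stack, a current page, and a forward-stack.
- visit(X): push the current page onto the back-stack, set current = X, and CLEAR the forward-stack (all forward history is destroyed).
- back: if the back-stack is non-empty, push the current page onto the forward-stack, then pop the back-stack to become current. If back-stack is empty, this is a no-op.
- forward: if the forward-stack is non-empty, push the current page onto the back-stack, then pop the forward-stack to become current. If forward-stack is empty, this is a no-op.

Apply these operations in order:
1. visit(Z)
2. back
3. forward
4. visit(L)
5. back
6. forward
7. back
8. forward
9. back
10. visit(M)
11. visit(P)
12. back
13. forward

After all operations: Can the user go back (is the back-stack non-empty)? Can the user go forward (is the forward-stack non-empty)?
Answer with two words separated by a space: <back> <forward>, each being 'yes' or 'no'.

After 1 (visit(Z)): cur=Z back=1 fwd=0
After 2 (back): cur=HOME back=0 fwd=1
After 3 (forward): cur=Z back=1 fwd=0
After 4 (visit(L)): cur=L back=2 fwd=0
After 5 (back): cur=Z back=1 fwd=1
After 6 (forward): cur=L back=2 fwd=0
After 7 (back): cur=Z back=1 fwd=1
After 8 (forward): cur=L back=2 fwd=0
After 9 (back): cur=Z back=1 fwd=1
After 10 (visit(M)): cur=M back=2 fwd=0
After 11 (visit(P)): cur=P back=3 fwd=0
After 12 (back): cur=M back=2 fwd=1
After 13 (forward): cur=P back=3 fwd=0

Answer: yes no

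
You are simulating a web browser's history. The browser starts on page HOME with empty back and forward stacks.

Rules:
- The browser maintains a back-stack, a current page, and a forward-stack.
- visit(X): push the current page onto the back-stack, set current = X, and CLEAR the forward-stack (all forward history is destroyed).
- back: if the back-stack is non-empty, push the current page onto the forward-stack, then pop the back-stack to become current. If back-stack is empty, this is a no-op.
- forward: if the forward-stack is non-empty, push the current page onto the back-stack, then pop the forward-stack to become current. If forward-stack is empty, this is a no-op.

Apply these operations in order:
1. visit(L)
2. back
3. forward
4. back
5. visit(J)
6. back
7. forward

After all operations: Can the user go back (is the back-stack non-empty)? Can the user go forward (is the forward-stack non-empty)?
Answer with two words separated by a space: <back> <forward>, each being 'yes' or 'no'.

Answer: yes no

Derivation:
After 1 (visit(L)): cur=L back=1 fwd=0
After 2 (back): cur=HOME back=0 fwd=1
After 3 (forward): cur=L back=1 fwd=0
After 4 (back): cur=HOME back=0 fwd=1
After 5 (visit(J)): cur=J back=1 fwd=0
After 6 (back): cur=HOME back=0 fwd=1
After 7 (forward): cur=J back=1 fwd=0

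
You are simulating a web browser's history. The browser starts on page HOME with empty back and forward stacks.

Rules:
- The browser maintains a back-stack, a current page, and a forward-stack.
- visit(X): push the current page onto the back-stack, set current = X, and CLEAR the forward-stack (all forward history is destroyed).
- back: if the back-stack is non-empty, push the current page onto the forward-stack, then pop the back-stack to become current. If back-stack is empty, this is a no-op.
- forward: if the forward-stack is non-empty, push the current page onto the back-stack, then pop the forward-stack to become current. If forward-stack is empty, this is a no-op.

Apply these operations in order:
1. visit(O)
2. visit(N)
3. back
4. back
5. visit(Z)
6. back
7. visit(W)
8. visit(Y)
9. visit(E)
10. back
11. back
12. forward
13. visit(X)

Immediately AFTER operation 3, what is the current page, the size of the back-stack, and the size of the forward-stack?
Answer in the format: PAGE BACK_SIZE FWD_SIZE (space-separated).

After 1 (visit(O)): cur=O back=1 fwd=0
After 2 (visit(N)): cur=N back=2 fwd=0
After 3 (back): cur=O back=1 fwd=1

O 1 1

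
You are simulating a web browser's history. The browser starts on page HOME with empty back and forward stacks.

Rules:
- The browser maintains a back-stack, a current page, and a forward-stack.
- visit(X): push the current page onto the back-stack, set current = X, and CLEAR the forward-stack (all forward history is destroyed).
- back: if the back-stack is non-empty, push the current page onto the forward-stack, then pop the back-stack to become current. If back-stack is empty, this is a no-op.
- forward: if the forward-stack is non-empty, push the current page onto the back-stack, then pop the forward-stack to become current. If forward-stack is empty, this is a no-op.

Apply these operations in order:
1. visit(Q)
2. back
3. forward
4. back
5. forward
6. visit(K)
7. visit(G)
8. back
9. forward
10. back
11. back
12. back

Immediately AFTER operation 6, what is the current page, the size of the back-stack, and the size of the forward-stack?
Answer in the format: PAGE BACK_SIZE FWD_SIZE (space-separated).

After 1 (visit(Q)): cur=Q back=1 fwd=0
After 2 (back): cur=HOME back=0 fwd=1
After 3 (forward): cur=Q back=1 fwd=0
After 4 (back): cur=HOME back=0 fwd=1
After 5 (forward): cur=Q back=1 fwd=0
After 6 (visit(K)): cur=K back=2 fwd=0

K 2 0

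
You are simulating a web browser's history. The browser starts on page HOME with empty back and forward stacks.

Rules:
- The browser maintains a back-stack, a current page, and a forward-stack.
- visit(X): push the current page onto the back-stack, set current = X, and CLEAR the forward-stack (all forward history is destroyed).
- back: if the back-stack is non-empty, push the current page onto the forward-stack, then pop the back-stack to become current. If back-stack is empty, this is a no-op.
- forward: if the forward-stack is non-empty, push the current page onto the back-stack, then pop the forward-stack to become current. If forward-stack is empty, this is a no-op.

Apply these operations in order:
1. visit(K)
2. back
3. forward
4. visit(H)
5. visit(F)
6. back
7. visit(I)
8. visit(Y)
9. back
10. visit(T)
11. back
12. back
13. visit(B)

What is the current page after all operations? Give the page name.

After 1 (visit(K)): cur=K back=1 fwd=0
After 2 (back): cur=HOME back=0 fwd=1
After 3 (forward): cur=K back=1 fwd=0
After 4 (visit(H)): cur=H back=2 fwd=0
After 5 (visit(F)): cur=F back=3 fwd=0
After 6 (back): cur=H back=2 fwd=1
After 7 (visit(I)): cur=I back=3 fwd=0
After 8 (visit(Y)): cur=Y back=4 fwd=0
After 9 (back): cur=I back=3 fwd=1
After 10 (visit(T)): cur=T back=4 fwd=0
After 11 (back): cur=I back=3 fwd=1
After 12 (back): cur=H back=2 fwd=2
After 13 (visit(B)): cur=B back=3 fwd=0

Answer: B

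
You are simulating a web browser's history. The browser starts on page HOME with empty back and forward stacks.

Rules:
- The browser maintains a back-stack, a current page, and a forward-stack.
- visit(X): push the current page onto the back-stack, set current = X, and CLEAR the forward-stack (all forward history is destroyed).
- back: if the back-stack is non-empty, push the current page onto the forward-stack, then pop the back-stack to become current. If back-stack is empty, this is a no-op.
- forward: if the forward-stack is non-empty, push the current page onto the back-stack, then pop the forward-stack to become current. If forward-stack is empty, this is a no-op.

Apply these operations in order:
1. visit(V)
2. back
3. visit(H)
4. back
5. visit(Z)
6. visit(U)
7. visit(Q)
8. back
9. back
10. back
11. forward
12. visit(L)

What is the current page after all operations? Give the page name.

After 1 (visit(V)): cur=V back=1 fwd=0
After 2 (back): cur=HOME back=0 fwd=1
After 3 (visit(H)): cur=H back=1 fwd=0
After 4 (back): cur=HOME back=0 fwd=1
After 5 (visit(Z)): cur=Z back=1 fwd=0
After 6 (visit(U)): cur=U back=2 fwd=0
After 7 (visit(Q)): cur=Q back=3 fwd=0
After 8 (back): cur=U back=2 fwd=1
After 9 (back): cur=Z back=1 fwd=2
After 10 (back): cur=HOME back=0 fwd=3
After 11 (forward): cur=Z back=1 fwd=2
After 12 (visit(L)): cur=L back=2 fwd=0

Answer: L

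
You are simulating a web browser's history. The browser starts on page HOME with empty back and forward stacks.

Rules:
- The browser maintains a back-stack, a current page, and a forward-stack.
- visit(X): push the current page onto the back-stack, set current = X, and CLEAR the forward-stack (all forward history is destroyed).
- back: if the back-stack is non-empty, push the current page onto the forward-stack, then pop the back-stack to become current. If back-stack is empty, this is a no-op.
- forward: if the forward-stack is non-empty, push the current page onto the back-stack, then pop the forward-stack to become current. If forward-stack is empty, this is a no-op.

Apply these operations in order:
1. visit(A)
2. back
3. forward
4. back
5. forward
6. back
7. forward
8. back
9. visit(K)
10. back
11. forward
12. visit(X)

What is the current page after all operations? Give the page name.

After 1 (visit(A)): cur=A back=1 fwd=0
After 2 (back): cur=HOME back=0 fwd=1
After 3 (forward): cur=A back=1 fwd=0
After 4 (back): cur=HOME back=0 fwd=1
After 5 (forward): cur=A back=1 fwd=0
After 6 (back): cur=HOME back=0 fwd=1
After 7 (forward): cur=A back=1 fwd=0
After 8 (back): cur=HOME back=0 fwd=1
After 9 (visit(K)): cur=K back=1 fwd=0
After 10 (back): cur=HOME back=0 fwd=1
After 11 (forward): cur=K back=1 fwd=0
After 12 (visit(X)): cur=X back=2 fwd=0

Answer: X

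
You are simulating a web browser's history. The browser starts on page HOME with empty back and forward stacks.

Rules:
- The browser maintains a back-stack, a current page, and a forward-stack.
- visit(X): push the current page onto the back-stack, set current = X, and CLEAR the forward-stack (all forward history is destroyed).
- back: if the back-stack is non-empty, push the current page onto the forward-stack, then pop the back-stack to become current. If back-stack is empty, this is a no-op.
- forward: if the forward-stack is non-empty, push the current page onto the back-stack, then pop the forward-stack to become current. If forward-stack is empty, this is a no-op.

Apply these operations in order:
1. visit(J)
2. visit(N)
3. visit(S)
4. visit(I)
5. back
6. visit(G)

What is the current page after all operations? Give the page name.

After 1 (visit(J)): cur=J back=1 fwd=0
After 2 (visit(N)): cur=N back=2 fwd=0
After 3 (visit(S)): cur=S back=3 fwd=0
After 4 (visit(I)): cur=I back=4 fwd=0
After 5 (back): cur=S back=3 fwd=1
After 6 (visit(G)): cur=G back=4 fwd=0

Answer: G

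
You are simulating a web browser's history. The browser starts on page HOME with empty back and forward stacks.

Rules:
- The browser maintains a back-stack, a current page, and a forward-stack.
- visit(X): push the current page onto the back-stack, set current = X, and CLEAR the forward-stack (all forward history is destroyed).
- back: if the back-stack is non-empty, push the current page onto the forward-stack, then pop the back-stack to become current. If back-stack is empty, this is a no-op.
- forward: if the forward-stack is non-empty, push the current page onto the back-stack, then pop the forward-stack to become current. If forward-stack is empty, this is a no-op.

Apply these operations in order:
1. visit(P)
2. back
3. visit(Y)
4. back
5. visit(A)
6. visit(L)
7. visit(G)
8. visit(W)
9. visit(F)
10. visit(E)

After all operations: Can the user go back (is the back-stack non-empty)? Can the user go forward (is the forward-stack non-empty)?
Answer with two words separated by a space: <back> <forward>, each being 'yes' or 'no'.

Answer: yes no

Derivation:
After 1 (visit(P)): cur=P back=1 fwd=0
After 2 (back): cur=HOME back=0 fwd=1
After 3 (visit(Y)): cur=Y back=1 fwd=0
After 4 (back): cur=HOME back=0 fwd=1
After 5 (visit(A)): cur=A back=1 fwd=0
After 6 (visit(L)): cur=L back=2 fwd=0
After 7 (visit(G)): cur=G back=3 fwd=0
After 8 (visit(W)): cur=W back=4 fwd=0
After 9 (visit(F)): cur=F back=5 fwd=0
After 10 (visit(E)): cur=E back=6 fwd=0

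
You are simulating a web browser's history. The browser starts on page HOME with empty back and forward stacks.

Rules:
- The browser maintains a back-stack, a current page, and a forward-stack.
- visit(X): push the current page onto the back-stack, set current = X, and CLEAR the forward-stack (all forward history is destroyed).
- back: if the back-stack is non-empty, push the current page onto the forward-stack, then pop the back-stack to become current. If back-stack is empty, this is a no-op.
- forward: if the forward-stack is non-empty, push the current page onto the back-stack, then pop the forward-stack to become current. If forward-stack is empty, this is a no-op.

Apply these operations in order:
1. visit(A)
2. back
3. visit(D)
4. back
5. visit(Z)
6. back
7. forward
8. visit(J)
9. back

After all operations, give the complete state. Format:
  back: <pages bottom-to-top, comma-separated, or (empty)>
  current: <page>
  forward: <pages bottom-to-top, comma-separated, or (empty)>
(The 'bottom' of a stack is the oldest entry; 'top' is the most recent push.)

After 1 (visit(A)): cur=A back=1 fwd=0
After 2 (back): cur=HOME back=0 fwd=1
After 3 (visit(D)): cur=D back=1 fwd=0
After 4 (back): cur=HOME back=0 fwd=1
After 5 (visit(Z)): cur=Z back=1 fwd=0
After 6 (back): cur=HOME back=0 fwd=1
After 7 (forward): cur=Z back=1 fwd=0
After 8 (visit(J)): cur=J back=2 fwd=0
After 9 (back): cur=Z back=1 fwd=1

Answer: back: HOME
current: Z
forward: J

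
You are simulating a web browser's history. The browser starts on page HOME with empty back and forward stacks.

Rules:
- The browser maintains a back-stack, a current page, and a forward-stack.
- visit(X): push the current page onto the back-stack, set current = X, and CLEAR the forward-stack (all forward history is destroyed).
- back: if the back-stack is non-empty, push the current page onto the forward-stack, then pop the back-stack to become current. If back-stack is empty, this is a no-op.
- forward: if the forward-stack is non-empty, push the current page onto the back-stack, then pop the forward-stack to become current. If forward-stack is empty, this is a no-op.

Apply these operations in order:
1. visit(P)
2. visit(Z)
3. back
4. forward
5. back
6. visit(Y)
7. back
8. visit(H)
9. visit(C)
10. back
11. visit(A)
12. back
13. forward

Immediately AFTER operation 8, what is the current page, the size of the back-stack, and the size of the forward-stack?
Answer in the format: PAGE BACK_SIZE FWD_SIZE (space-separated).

After 1 (visit(P)): cur=P back=1 fwd=0
After 2 (visit(Z)): cur=Z back=2 fwd=0
After 3 (back): cur=P back=1 fwd=1
After 4 (forward): cur=Z back=2 fwd=0
After 5 (back): cur=P back=1 fwd=1
After 6 (visit(Y)): cur=Y back=2 fwd=0
After 7 (back): cur=P back=1 fwd=1
After 8 (visit(H)): cur=H back=2 fwd=0

H 2 0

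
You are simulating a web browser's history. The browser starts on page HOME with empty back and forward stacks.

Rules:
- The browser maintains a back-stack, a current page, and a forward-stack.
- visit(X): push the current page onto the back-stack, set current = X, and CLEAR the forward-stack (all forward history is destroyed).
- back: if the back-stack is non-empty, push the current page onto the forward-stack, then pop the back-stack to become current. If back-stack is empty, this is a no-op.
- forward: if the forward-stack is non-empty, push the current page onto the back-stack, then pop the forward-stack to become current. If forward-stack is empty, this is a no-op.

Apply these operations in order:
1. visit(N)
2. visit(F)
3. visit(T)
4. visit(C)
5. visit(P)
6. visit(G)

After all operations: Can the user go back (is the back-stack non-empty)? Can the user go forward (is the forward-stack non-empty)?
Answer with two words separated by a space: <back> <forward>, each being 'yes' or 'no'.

After 1 (visit(N)): cur=N back=1 fwd=0
After 2 (visit(F)): cur=F back=2 fwd=0
After 3 (visit(T)): cur=T back=3 fwd=0
After 4 (visit(C)): cur=C back=4 fwd=0
After 5 (visit(P)): cur=P back=5 fwd=0
After 6 (visit(G)): cur=G back=6 fwd=0

Answer: yes no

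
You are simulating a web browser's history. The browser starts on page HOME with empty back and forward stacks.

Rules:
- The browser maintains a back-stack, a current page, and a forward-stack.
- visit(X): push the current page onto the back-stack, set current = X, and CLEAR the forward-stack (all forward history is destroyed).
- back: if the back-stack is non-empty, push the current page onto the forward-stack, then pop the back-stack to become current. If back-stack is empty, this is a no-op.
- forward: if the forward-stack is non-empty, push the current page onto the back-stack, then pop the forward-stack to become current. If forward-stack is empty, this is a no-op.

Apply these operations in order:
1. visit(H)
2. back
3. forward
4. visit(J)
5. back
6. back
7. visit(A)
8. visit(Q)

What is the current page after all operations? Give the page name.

After 1 (visit(H)): cur=H back=1 fwd=0
After 2 (back): cur=HOME back=0 fwd=1
After 3 (forward): cur=H back=1 fwd=0
After 4 (visit(J)): cur=J back=2 fwd=0
After 5 (back): cur=H back=1 fwd=1
After 6 (back): cur=HOME back=0 fwd=2
After 7 (visit(A)): cur=A back=1 fwd=0
After 8 (visit(Q)): cur=Q back=2 fwd=0

Answer: Q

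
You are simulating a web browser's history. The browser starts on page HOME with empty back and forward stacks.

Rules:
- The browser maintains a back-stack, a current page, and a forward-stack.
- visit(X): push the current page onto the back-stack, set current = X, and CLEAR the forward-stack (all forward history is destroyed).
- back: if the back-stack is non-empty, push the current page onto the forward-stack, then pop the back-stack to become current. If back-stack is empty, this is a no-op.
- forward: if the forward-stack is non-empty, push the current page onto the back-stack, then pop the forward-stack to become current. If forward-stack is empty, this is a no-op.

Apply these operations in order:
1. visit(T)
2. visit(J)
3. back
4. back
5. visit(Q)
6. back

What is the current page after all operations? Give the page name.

After 1 (visit(T)): cur=T back=1 fwd=0
After 2 (visit(J)): cur=J back=2 fwd=0
After 3 (back): cur=T back=1 fwd=1
After 4 (back): cur=HOME back=0 fwd=2
After 5 (visit(Q)): cur=Q back=1 fwd=0
After 6 (back): cur=HOME back=0 fwd=1

Answer: HOME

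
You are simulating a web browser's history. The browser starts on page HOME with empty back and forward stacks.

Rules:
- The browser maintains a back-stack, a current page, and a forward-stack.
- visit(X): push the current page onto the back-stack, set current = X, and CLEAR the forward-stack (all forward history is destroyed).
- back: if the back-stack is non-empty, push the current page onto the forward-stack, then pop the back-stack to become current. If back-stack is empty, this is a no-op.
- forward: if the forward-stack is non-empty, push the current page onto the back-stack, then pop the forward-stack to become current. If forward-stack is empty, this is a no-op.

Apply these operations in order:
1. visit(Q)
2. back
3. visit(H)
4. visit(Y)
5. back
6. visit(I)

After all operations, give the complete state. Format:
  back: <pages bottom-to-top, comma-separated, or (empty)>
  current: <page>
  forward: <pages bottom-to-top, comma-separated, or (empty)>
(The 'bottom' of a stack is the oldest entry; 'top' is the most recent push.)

After 1 (visit(Q)): cur=Q back=1 fwd=0
After 2 (back): cur=HOME back=0 fwd=1
After 3 (visit(H)): cur=H back=1 fwd=0
After 4 (visit(Y)): cur=Y back=2 fwd=0
After 5 (back): cur=H back=1 fwd=1
After 6 (visit(I)): cur=I back=2 fwd=0

Answer: back: HOME,H
current: I
forward: (empty)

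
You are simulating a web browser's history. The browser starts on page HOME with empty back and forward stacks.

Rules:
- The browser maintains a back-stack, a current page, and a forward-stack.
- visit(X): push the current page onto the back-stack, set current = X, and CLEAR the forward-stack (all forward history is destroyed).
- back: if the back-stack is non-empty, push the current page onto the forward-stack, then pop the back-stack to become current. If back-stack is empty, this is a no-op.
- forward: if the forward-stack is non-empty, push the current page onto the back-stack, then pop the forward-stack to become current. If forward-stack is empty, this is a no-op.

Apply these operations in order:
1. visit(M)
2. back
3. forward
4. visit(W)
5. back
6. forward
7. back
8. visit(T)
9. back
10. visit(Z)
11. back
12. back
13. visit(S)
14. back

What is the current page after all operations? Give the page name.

Answer: HOME

Derivation:
After 1 (visit(M)): cur=M back=1 fwd=0
After 2 (back): cur=HOME back=0 fwd=1
After 3 (forward): cur=M back=1 fwd=0
After 4 (visit(W)): cur=W back=2 fwd=0
After 5 (back): cur=M back=1 fwd=1
After 6 (forward): cur=W back=2 fwd=0
After 7 (back): cur=M back=1 fwd=1
After 8 (visit(T)): cur=T back=2 fwd=0
After 9 (back): cur=M back=1 fwd=1
After 10 (visit(Z)): cur=Z back=2 fwd=0
After 11 (back): cur=M back=1 fwd=1
After 12 (back): cur=HOME back=0 fwd=2
After 13 (visit(S)): cur=S back=1 fwd=0
After 14 (back): cur=HOME back=0 fwd=1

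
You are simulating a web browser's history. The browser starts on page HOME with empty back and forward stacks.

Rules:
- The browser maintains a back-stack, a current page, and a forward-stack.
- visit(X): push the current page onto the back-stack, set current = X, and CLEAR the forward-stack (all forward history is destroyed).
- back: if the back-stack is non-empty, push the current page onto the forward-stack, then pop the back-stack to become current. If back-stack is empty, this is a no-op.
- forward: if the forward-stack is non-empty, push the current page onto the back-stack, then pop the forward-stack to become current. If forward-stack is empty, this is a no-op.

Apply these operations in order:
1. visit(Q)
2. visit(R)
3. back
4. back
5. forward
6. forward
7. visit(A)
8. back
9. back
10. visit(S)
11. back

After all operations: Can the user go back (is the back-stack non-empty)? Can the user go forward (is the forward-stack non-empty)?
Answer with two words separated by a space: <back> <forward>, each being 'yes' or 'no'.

Answer: yes yes

Derivation:
After 1 (visit(Q)): cur=Q back=1 fwd=0
After 2 (visit(R)): cur=R back=2 fwd=0
After 3 (back): cur=Q back=1 fwd=1
After 4 (back): cur=HOME back=0 fwd=2
After 5 (forward): cur=Q back=1 fwd=1
After 6 (forward): cur=R back=2 fwd=0
After 7 (visit(A)): cur=A back=3 fwd=0
After 8 (back): cur=R back=2 fwd=1
After 9 (back): cur=Q back=1 fwd=2
After 10 (visit(S)): cur=S back=2 fwd=0
After 11 (back): cur=Q back=1 fwd=1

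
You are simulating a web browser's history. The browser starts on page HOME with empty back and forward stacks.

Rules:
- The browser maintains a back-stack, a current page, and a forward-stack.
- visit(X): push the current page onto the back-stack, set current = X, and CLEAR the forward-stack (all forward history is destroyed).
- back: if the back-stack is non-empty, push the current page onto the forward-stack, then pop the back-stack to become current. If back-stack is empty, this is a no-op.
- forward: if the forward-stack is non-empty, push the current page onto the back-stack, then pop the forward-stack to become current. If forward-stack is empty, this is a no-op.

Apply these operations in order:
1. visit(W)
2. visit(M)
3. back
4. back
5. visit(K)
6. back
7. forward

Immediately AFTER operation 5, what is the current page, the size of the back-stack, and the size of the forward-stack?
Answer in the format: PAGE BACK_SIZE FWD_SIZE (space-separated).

After 1 (visit(W)): cur=W back=1 fwd=0
After 2 (visit(M)): cur=M back=2 fwd=0
After 3 (back): cur=W back=1 fwd=1
After 4 (back): cur=HOME back=0 fwd=2
After 5 (visit(K)): cur=K back=1 fwd=0

K 1 0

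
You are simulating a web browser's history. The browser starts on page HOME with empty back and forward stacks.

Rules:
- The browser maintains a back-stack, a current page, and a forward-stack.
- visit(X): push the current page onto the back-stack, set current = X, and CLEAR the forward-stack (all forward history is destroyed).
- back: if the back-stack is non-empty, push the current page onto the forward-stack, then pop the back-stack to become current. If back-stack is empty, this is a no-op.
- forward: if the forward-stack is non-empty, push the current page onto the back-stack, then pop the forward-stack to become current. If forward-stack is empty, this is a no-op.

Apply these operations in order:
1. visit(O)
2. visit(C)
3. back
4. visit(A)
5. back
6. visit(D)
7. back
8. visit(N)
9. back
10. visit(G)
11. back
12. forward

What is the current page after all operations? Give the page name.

After 1 (visit(O)): cur=O back=1 fwd=0
After 2 (visit(C)): cur=C back=2 fwd=0
After 3 (back): cur=O back=1 fwd=1
After 4 (visit(A)): cur=A back=2 fwd=0
After 5 (back): cur=O back=1 fwd=1
After 6 (visit(D)): cur=D back=2 fwd=0
After 7 (back): cur=O back=1 fwd=1
After 8 (visit(N)): cur=N back=2 fwd=0
After 9 (back): cur=O back=1 fwd=1
After 10 (visit(G)): cur=G back=2 fwd=0
After 11 (back): cur=O back=1 fwd=1
After 12 (forward): cur=G back=2 fwd=0

Answer: G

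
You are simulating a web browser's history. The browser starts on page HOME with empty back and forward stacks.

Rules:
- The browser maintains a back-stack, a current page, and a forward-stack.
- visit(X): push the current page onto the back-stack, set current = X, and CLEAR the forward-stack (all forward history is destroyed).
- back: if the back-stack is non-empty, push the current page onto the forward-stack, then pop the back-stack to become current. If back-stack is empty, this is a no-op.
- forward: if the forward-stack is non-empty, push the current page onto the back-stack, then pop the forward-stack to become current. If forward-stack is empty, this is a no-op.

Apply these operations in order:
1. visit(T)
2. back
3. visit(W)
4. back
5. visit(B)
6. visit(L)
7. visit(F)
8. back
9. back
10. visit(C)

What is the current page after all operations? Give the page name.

After 1 (visit(T)): cur=T back=1 fwd=0
After 2 (back): cur=HOME back=0 fwd=1
After 3 (visit(W)): cur=W back=1 fwd=0
After 4 (back): cur=HOME back=0 fwd=1
After 5 (visit(B)): cur=B back=1 fwd=0
After 6 (visit(L)): cur=L back=2 fwd=0
After 7 (visit(F)): cur=F back=3 fwd=0
After 8 (back): cur=L back=2 fwd=1
After 9 (back): cur=B back=1 fwd=2
After 10 (visit(C)): cur=C back=2 fwd=0

Answer: C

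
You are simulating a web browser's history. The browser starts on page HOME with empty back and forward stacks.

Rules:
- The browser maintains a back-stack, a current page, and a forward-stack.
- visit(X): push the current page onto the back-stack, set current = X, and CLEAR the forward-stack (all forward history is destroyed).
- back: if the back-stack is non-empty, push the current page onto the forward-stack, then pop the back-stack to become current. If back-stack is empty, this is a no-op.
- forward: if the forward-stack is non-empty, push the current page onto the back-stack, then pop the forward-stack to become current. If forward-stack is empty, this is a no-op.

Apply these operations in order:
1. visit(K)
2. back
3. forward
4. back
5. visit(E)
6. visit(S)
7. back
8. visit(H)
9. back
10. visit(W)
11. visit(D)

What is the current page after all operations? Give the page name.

After 1 (visit(K)): cur=K back=1 fwd=0
After 2 (back): cur=HOME back=0 fwd=1
After 3 (forward): cur=K back=1 fwd=0
After 4 (back): cur=HOME back=0 fwd=1
After 5 (visit(E)): cur=E back=1 fwd=0
After 6 (visit(S)): cur=S back=2 fwd=0
After 7 (back): cur=E back=1 fwd=1
After 8 (visit(H)): cur=H back=2 fwd=0
After 9 (back): cur=E back=1 fwd=1
After 10 (visit(W)): cur=W back=2 fwd=0
After 11 (visit(D)): cur=D back=3 fwd=0

Answer: D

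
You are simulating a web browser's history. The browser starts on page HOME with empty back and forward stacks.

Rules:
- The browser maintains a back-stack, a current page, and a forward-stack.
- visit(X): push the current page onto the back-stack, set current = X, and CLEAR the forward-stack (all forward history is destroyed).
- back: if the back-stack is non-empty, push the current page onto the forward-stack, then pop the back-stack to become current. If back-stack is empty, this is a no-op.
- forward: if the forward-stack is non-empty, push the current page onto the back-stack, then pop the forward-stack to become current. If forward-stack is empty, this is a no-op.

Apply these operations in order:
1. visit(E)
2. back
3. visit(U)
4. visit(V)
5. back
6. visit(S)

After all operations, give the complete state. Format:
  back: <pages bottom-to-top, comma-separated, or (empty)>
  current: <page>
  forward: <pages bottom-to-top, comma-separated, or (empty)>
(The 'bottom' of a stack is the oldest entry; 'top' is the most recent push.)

Answer: back: HOME,U
current: S
forward: (empty)

Derivation:
After 1 (visit(E)): cur=E back=1 fwd=0
After 2 (back): cur=HOME back=0 fwd=1
After 3 (visit(U)): cur=U back=1 fwd=0
After 4 (visit(V)): cur=V back=2 fwd=0
After 5 (back): cur=U back=1 fwd=1
After 6 (visit(S)): cur=S back=2 fwd=0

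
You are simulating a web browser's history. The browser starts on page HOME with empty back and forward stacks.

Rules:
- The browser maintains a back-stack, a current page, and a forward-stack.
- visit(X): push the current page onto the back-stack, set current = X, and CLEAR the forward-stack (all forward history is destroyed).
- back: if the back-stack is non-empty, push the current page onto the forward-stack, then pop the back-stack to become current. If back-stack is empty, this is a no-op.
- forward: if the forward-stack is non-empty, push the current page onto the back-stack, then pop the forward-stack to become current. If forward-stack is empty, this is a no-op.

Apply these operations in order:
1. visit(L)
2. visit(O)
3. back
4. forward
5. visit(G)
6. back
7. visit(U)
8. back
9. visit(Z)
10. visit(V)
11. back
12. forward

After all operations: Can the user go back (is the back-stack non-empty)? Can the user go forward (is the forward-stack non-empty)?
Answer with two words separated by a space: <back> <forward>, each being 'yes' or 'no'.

After 1 (visit(L)): cur=L back=1 fwd=0
After 2 (visit(O)): cur=O back=2 fwd=0
After 3 (back): cur=L back=1 fwd=1
After 4 (forward): cur=O back=2 fwd=0
After 5 (visit(G)): cur=G back=3 fwd=0
After 6 (back): cur=O back=2 fwd=1
After 7 (visit(U)): cur=U back=3 fwd=0
After 8 (back): cur=O back=2 fwd=1
After 9 (visit(Z)): cur=Z back=3 fwd=0
After 10 (visit(V)): cur=V back=4 fwd=0
After 11 (back): cur=Z back=3 fwd=1
After 12 (forward): cur=V back=4 fwd=0

Answer: yes no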